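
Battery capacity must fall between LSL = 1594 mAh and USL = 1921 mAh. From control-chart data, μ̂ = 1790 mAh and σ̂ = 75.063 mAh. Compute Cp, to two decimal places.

Cp = (USL − LSL) / (6σ̂) = (1921 − 1594) / (6 × 75.063) = 327.0000 / 450.3780 = 0.7261

0.73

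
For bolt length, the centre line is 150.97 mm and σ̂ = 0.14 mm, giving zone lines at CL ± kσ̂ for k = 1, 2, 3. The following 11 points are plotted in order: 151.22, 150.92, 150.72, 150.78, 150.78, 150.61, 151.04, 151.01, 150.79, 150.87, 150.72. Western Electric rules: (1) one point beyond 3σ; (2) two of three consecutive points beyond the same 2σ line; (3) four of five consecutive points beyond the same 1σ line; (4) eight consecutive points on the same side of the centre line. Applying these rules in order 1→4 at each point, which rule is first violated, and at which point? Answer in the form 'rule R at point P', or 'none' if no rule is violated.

Zone of each point (C = within 1σ̂, B = 1σ̂–2σ̂, A = 2σ̂–3σ̂, * = beyond 3σ̂; sign = side of CL): 1:+B, 2:-C, 3:-B, 4:-B, 5:-B, 6:-A, 7:+C, 8:+C, 9:-B, 10:-C, 11:-B
Rule 3 (four of five consecutive points beyond the same 1σ limit) is satisfied at point 6.

rule 3 at point 6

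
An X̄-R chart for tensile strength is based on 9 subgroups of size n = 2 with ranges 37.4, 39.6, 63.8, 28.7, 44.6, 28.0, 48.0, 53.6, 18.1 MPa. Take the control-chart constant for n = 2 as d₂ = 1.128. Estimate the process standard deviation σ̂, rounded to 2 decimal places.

R̄ = (37.4 + 39.6 + 63.8 + 28.7 + 44.6 + 28.0 + 48.0 + 53.6 + 18.1) / 9 = 40.2000
σ̂ = R̄ / d₂ = 40.2000 / 1.128 = 35.6383

35.64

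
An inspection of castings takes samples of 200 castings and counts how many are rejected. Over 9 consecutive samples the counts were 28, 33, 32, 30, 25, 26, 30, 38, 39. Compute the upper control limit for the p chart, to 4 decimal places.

0.2331

p̄ = Σdᵢ / (k·n) = 281 / (9 × 200) = 0.15611
UCL = p̄ + 3·√(p̄(1−p̄)/n) = 0.15611 + 3 × √(0.15611×0.84389/200) = 0.15611 + 3 × 0.02567 = 0.23311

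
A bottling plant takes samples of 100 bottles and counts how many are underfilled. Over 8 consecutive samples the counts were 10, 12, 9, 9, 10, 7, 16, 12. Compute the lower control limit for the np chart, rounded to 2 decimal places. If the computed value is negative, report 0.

p̄ = Σdᵢ / (k·n) = 85 / (8 × 100) = 0.10625
LCL = np̄ − 3·√(np̄(1−p̄)) = 10.6250 − 3 × 3.0816 = 1.3803

1.38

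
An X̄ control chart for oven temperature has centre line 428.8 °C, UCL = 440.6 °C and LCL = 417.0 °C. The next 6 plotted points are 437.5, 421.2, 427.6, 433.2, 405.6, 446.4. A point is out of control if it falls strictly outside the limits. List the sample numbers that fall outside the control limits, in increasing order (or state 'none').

5, 6

Compare each point to [417.0, 440.6]: sample 5 = 405.6 < LCL; sample 6 = 446.4 > UCL.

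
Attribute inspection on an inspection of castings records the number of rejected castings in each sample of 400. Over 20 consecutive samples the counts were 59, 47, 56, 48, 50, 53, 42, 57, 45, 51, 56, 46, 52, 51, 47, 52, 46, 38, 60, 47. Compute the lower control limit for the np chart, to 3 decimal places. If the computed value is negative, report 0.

p̄ = Σdᵢ / (k·n) = 1003 / (20 × 400) = 0.12537
LCL = np̄ − 3·√(np̄(1−p̄)) = 50.1500 − 3 × 6.6229 = 30.2814

30.281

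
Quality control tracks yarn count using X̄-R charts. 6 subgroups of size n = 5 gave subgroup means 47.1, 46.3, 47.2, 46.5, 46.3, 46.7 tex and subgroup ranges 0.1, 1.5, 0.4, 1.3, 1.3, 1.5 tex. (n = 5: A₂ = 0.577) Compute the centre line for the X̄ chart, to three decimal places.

X̄̄ = (47.1 + 46.3 + 47.2 + 46.5 + 46.3 + 46.7) / 6 = 280.1000 / 6 = 46.6833
CL = X̄̄ = 46.6833

46.683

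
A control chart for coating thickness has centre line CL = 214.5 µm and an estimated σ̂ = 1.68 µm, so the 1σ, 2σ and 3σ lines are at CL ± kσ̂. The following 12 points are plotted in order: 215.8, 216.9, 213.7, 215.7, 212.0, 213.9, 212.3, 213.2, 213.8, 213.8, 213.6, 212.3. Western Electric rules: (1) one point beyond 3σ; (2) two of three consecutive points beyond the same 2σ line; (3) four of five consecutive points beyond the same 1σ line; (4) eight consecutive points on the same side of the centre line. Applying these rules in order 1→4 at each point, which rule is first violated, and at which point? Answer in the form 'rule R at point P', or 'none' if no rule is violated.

Zone of each point (C = within 1σ̂, B = 1σ̂–2σ̂, A = 2σ̂–3σ̂, * = beyond 3σ̂; sign = side of CL): 1:+C, 2:+B, 3:-C, 4:+C, 5:-B, 6:-C, 7:-B, 8:-C, 9:-C, 10:-C, 11:-C, 12:-B
Rule 4 (eight consecutive points on the same side of the centre line) is satisfied at point 12.

rule 4 at point 12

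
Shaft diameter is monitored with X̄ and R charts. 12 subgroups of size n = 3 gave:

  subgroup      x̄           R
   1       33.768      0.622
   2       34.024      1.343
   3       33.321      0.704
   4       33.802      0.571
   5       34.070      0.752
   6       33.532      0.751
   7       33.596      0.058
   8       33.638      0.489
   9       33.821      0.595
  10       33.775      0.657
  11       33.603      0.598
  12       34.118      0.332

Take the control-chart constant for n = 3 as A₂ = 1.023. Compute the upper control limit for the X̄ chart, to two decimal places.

34.39

X̄̄ = (33.768 + 34.024 + 33.321 + 33.802 + 34.070 + 33.532 + 33.596 + 33.638 + 33.821 + 33.775 + 33.603 + 34.118) / 12 = 405.0680 / 12 = 33.7557
R̄ = (0.622 + 1.343 + 0.704 + 0.571 + 0.752 + 0.751 + 0.058 + 0.489 + 0.595 + 0.657 + 0.598 + 0.332) / 12 = 7.4720 / 12 = 0.6227
UCL = X̄̄ + A₂·R̄ = 33.7557 + 1.023 × 0.6227 = 34.3927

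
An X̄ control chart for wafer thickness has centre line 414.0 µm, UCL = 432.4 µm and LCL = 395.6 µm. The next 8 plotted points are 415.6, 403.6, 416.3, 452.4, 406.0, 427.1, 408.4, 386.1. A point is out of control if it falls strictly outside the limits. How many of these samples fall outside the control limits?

2

Compare each point to [395.6, 432.4]: sample 4 = 452.4 > UCL; sample 8 = 386.1 < LCL.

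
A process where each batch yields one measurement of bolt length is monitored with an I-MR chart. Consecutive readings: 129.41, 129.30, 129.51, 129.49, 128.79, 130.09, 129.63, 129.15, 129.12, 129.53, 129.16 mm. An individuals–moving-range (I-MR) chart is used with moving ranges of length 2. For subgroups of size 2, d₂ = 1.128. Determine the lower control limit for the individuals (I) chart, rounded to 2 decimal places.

128.29

X̄ = (129.41 + 129.30 + 129.51 + 129.49 + 128.79 + 130.09 + 129.63 + 129.15 + 129.12 + 129.53 + 129.16) / 11 = 129.3800
Moving ranges: 0.11, 0.21, 0.02, 0.70, 1.30, 0.46, 0.48, 0.03, 0.41, 0.37; M̄R̄ = 4.0900 / 10 = 0.4090
LCL = X̄ − 3·M̄R̄/d₂ = 129.3800 − 3 × 0.4090 / 1.128 = 128.2922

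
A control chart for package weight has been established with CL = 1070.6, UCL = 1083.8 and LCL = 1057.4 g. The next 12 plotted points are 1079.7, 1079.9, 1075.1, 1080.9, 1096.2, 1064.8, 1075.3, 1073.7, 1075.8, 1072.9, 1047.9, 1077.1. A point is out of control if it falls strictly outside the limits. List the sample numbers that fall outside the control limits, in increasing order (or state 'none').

Compare each point to [1057.4, 1083.8]: sample 5 = 1096.2 > UCL; sample 11 = 1047.9 < LCL.

5, 11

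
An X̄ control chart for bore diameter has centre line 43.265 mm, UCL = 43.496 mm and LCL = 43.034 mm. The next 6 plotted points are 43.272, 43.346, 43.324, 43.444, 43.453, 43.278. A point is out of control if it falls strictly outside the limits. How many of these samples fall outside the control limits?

0

All 6 points lie within [43.034, 43.496].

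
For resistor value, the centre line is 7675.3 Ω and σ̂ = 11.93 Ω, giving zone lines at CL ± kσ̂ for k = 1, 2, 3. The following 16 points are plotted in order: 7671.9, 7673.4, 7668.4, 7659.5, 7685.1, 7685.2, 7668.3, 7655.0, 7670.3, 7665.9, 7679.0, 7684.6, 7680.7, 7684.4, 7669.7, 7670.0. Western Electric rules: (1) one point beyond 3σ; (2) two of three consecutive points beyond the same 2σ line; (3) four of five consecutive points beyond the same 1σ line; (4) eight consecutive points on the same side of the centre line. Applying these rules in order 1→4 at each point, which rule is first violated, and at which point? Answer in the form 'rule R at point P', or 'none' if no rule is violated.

none

Zone of each point (C = within 1σ̂, B = 1σ̂–2σ̂, A = 2σ̂–3σ̂, * = beyond 3σ̂; sign = side of CL): 1:-C, 2:-C, 3:-C, 4:-B, 5:+C, 6:+C, 7:-C, 8:-B, 9:-C, 10:-C, 11:+C, 12:+C, 13:+C, 14:+C, 15:-C, 16:-C
No rule fires across all 16 points.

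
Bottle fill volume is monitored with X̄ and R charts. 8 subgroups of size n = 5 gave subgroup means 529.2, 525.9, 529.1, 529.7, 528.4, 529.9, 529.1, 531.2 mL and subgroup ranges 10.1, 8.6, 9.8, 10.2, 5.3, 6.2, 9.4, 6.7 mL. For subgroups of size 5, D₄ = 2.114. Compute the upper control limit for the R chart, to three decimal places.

R̄ = (10.1 + 8.6 + 9.8 + 10.2 + 5.3 + 6.2 + 9.4 + 6.7) / 8 = 66.3000 / 8 = 8.2875
UCL_R = D₄·R̄ = 2.114 × 8.2875 = 17.5198

17.520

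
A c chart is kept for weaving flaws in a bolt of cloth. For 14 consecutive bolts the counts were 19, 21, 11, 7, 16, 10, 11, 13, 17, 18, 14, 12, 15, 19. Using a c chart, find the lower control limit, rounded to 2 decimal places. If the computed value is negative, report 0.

3.08

c̄ = (19 + 21 + 11 + 7 + 16 + 10 + 11 + 13 + 17 + 18 + 14 + 12 + 15 + 19) / 14 = 203 / 14 = 14.5000
LCL = c̄ − 3√c̄ = 14.5000 − 3 × 3.8079 = 3.0763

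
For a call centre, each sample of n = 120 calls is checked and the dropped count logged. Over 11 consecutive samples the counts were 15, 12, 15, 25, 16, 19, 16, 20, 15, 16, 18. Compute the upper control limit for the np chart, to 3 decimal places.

p̄ = Σdᵢ / (k·n) = 187 / (11 × 120) = 0.14167
UCL = np̄ + 3·√(np̄(1−p̄)) = 17.0000 + 3 × √(17.0000×0.85833) = 17.0000 + 3 × 3.8199 = 28.4597

28.460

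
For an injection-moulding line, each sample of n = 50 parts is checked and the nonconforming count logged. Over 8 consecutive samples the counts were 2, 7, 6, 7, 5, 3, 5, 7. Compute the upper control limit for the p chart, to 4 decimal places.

0.2351

p̄ = Σdᵢ / (k·n) = 42 / (8 × 50) = 0.10500
UCL = p̄ + 3·√(p̄(1−p̄)/n) = 0.10500 + 3 × √(0.10500×0.89500/50) = 0.10500 + 3 × 0.04335 = 0.23506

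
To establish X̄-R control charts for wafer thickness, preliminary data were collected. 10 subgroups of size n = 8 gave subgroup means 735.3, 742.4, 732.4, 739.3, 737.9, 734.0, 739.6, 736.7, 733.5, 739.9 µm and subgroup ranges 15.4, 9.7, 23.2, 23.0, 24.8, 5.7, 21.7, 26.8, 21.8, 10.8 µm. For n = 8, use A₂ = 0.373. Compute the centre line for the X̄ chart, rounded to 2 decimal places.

X̄̄ = (735.3 + 742.4 + 732.4 + 739.3 + 737.9 + 734.0 + 739.6 + 736.7 + 733.5 + 739.9) / 10 = 7371.0000 / 10 = 737.1000
CL = X̄̄ = 737.1000

737.10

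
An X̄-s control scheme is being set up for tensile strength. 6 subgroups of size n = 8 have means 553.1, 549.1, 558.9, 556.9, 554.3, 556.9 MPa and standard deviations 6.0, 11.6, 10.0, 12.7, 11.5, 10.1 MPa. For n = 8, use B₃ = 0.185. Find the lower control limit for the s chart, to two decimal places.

s̄ = (6.0 + 11.6 + 10.0 + 12.7 + 11.5 + 10.1) / 6 = 10.3167
LCL_s = B₃·s̄ = 0.185 × 10.3167 = 1.9086

1.91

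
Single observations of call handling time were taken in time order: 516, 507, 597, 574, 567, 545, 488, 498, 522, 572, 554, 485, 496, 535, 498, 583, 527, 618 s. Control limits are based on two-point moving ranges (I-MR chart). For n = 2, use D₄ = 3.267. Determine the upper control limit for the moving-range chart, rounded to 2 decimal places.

Moving ranges: 9, 90, 23, 7, 22, 57, 10, 24, 50, 18, 69, 11, 39, 37, 85, 56, 91; M̄R̄ = 698.0000 / 17 = 41.0588
UCL_MR = D₄·M̄R̄ = 3.267 × 41.0588 = 134.1392

134.14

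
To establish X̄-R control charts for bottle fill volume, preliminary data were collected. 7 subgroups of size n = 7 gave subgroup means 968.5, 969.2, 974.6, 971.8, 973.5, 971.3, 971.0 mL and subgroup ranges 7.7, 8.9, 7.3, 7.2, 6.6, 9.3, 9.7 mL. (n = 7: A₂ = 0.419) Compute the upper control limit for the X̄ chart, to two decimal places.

X̄̄ = (968.5 + 969.2 + 974.6 + 971.8 + 973.5 + 971.3 + 971.0) / 7 = 6799.9000 / 7 = 971.4143
R̄ = (7.7 + 8.9 + 7.3 + 7.2 + 6.6 + 9.3 + 9.7) / 7 = 56.7000 / 7 = 8.1000
UCL = X̄̄ + A₂·R̄ = 971.4143 + 0.419 × 8.1000 = 974.8082

974.81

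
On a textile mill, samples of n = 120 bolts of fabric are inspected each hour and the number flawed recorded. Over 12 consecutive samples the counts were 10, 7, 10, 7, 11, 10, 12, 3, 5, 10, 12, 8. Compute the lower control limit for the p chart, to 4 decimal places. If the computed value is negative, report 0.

0.0017

p̄ = Σdᵢ / (k·n) = 105 / (12 × 120) = 0.07292
LCL = p̄ − 3·√(p̄(1−p̄)/n) = 0.07292 − 3 × 0.02373 = 0.00171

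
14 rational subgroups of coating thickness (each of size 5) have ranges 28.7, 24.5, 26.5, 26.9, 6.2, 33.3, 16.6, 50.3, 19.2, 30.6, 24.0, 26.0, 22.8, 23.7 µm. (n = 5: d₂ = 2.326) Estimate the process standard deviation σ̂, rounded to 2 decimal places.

R̄ = (28.7 + 24.5 + 26.5 + 26.9 + 6.2 + 33.3 + 16.6 + 50.3 + 19.2 + 30.6 + 24.0 + 26.0 + 22.8 + 23.7) / 14 = 25.6643
σ̂ = R̄ / d₂ = 25.6643 / 2.326 = 11.0337

11.03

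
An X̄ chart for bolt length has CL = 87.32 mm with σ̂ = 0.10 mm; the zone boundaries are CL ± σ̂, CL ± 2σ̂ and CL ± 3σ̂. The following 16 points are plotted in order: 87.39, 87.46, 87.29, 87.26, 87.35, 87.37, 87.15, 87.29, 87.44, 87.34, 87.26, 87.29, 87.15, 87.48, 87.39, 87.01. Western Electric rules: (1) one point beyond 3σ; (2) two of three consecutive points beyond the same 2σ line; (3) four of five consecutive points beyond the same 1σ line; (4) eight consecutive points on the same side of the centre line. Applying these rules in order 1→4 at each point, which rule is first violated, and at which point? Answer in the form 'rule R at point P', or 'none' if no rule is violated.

rule 1 at point 16

Zone of each point (C = within 1σ̂, B = 1σ̂–2σ̂, A = 2σ̂–3σ̂, * = beyond 3σ̂; sign = side of CL): 1:+C, 2:+B, 3:-C, 4:-C, 5:+C, 6:+C, 7:-B, 8:-C, 9:+B, 10:+C, 11:-C, 12:-C, 13:-B, 14:+B, 15:+C, 16:-*
Rule 1 (one point beyond the 3σ limits) is satisfied at point 16.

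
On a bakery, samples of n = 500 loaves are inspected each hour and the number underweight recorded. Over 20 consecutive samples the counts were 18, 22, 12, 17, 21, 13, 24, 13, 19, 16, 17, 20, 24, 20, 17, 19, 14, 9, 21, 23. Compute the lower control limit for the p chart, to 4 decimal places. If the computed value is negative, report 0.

p̄ = Σdᵢ / (k·n) = 359 / (20 × 500) = 0.03590
LCL = p̄ − 3·√(p̄(1−p̄)/n) = 0.03590 − 3 × 0.00832 = 0.01094

0.0109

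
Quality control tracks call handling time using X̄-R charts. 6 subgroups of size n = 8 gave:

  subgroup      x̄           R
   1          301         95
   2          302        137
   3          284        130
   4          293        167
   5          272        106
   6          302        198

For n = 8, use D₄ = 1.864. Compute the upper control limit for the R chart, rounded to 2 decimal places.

258.79

R̄ = (95 + 137 + 130 + 167 + 106 + 198) / 6 = 833.0000 / 6 = 138.8333
UCL_R = D₄·R̄ = 1.864 × 138.8333 = 258.7853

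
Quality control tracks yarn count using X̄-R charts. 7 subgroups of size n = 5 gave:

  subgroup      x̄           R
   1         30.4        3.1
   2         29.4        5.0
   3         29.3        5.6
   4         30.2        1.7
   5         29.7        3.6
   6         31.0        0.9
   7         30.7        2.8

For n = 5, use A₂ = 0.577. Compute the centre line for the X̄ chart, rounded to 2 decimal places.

30.10

X̄̄ = (30.4 + 29.4 + 29.3 + 30.2 + 29.7 + 31.0 + 30.7) / 7 = 210.7000 / 7 = 30.1000
CL = X̄̄ = 30.1000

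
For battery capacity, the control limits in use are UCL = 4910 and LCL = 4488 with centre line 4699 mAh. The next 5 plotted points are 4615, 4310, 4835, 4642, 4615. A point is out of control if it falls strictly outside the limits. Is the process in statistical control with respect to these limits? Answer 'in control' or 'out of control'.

Compare each point to [4488, 4910]: sample 2 = 4310 < LCL.

out of control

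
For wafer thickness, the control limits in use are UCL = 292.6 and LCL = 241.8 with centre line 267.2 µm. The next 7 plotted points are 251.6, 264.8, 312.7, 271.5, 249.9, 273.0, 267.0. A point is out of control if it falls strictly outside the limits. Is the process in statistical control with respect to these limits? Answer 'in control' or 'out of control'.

Compare each point to [241.8, 292.6]: sample 3 = 312.7 > UCL.

out of control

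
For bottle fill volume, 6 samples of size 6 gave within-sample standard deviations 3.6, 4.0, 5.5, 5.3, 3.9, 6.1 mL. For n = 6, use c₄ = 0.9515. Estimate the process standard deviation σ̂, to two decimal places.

s̄ = (3.6 + 4.0 + 5.5 + 5.3 + 3.9 + 6.1) / 6 = 4.7333
σ̂ = s̄ / c₄ = 4.7333 / 0.9515 = 4.9746

4.97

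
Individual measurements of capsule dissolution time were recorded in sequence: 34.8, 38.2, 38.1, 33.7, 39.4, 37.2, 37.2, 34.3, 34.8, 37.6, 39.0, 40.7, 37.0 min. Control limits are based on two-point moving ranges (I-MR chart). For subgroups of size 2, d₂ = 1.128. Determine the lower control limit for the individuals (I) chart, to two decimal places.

30.69

X̄ = (34.8 + 38.2 + 38.1 + 33.7 + 39.4 + 37.2 + 37.2 + 34.3 + 34.8 + 37.6 + 39.0 + 40.7 + 37.0) / 13 = 37.0769
Moving ranges: 3.4, 0.1, 4.4, 5.7, 2.2, 0.0, 2.9, 0.5, 2.8, 1.4, 1.7, 3.7; M̄R̄ = 28.8000 / 12 = 2.4000
LCL = X̄ − 3·M̄R̄/d₂ = 37.0769 − 3 × 2.4000 / 1.128 = 30.6939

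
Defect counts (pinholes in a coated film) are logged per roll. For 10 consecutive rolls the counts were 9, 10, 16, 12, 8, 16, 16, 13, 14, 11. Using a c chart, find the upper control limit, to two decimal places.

23.11

c̄ = (9 + 10 + 16 + 12 + 8 + 16 + 16 + 13 + 14 + 11) / 10 = 125 / 10 = 12.5000
UCL = c̄ + 3√c̄ = 12.5000 + 3 × √12.5000 = 12.5000 + 3 × 3.5355 = 23.1066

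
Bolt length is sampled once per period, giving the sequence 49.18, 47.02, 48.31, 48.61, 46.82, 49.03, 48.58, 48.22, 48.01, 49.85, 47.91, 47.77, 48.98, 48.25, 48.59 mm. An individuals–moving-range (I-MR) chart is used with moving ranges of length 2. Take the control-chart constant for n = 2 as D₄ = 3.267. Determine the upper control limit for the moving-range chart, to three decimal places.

3.493

Moving ranges: 2.16, 1.29, 0.30, 1.79, 2.21, 0.45, 0.36, 0.21, 1.84, 1.94, 0.14, 1.21, 0.73, 0.34; M̄R̄ = 14.9700 / 14 = 1.0693
UCL_MR = D₄·M̄R̄ = 3.267 × 1.0693 = 3.4934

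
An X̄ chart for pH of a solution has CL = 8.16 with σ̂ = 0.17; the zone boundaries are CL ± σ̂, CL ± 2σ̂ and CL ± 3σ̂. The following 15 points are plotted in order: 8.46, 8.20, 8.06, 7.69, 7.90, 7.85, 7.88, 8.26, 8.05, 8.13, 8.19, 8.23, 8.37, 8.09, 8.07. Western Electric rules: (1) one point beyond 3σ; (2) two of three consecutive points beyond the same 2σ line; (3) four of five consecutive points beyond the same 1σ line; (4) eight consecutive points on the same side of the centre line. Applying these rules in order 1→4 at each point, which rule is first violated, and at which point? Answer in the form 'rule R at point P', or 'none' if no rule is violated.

rule 3 at point 7

Zone of each point (C = within 1σ̂, B = 1σ̂–2σ̂, A = 2σ̂–3σ̂, * = beyond 3σ̂; sign = side of CL): 1:+B, 2:+C, 3:-C, 4:-A, 5:-B, 6:-B, 7:-B, 8:+C, 9:-C, 10:-C, 11:+C, 12:+C, 13:+B, 14:-C, 15:-C
Rule 3 (four of five consecutive points beyond the same 1σ limit) is satisfied at point 7.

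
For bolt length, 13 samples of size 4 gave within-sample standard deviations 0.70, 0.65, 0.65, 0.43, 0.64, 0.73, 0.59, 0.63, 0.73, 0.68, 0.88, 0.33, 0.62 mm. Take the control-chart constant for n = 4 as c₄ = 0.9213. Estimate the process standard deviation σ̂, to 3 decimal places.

0.690

s̄ = (0.70 + 0.65 + 0.65 + 0.43 + 0.64 + 0.73 + 0.59 + 0.63 + 0.73 + 0.68 + 0.88 + 0.33 + 0.62) / 13 = 0.6354
σ̂ = s̄ / c₄ = 0.6354 / 0.9213 = 0.6897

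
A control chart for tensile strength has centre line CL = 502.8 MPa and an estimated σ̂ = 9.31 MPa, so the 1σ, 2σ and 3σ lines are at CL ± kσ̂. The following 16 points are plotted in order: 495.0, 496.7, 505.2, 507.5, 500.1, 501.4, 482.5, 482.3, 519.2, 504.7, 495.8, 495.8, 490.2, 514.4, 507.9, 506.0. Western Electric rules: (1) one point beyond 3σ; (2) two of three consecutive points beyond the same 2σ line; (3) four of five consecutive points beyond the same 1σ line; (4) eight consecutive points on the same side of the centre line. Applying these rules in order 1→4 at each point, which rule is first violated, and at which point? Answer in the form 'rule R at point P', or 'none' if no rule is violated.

rule 2 at point 8

Zone of each point (C = within 1σ̂, B = 1σ̂–2σ̂, A = 2σ̂–3σ̂, * = beyond 3σ̂; sign = side of CL): 1:-C, 2:-C, 3:+C, 4:+C, 5:-C, 6:-C, 7:-A, 8:-A, 9:+B, 10:+C, 11:-C, 12:-C, 13:-B, 14:+B, 15:+C, 16:+C
Rule 2 (two of three consecutive points beyond the same 2σ limit) is satisfied at point 8.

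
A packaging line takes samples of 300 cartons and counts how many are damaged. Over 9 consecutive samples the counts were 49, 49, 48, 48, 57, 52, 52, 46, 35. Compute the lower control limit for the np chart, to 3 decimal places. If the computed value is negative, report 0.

p̄ = Σdᵢ / (k·n) = 436 / (9 × 300) = 0.16148
LCL = np̄ − 3·√(np̄(1−p̄)) = 48.4444 − 3 × 6.3735 = 29.3239

29.324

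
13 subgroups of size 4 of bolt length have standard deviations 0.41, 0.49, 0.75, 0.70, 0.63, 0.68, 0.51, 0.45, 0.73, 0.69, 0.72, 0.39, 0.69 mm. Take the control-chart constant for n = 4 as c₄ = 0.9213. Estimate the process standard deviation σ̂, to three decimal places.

0.655

s̄ = (0.41 + 0.49 + 0.75 + 0.70 + 0.63 + 0.68 + 0.51 + 0.45 + 0.73 + 0.69 + 0.72 + 0.39 + 0.69) / 13 = 0.6031
σ̂ = s̄ / c₄ = 0.6031 / 0.9213 = 0.6546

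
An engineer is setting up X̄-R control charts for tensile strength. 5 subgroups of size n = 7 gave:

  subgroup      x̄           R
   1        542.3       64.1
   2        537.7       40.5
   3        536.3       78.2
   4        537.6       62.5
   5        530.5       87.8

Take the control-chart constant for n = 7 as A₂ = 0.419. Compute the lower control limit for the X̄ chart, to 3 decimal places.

508.966

X̄̄ = (542.3 + 537.7 + 536.3 + 537.6 + 530.5) / 5 = 2684.4000 / 5 = 536.8800
R̄ = (64.1 + 40.5 + 78.2 + 62.5 + 87.8) / 5 = 333.1000 / 5 = 66.6200
LCL = X̄̄ − A₂·R̄ = 536.8800 − 0.419 × 66.6200 = 508.9662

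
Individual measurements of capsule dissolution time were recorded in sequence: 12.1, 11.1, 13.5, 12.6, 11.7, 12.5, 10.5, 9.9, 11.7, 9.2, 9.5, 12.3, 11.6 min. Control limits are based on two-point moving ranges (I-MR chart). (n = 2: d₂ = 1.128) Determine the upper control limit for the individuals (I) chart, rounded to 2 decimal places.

15.10

X̄ = (12.1 + 11.1 + 13.5 + 12.6 + 11.7 + 12.5 + 10.5 + 9.9 + 11.7 + 9.2 + 9.5 + 12.3 + 11.6) / 13 = 11.4000
Moving ranges: 1.0, 2.4, 0.9, 0.9, 0.8, 2.0, 0.6, 1.8, 2.5, 0.3, 2.8, 0.7; M̄R̄ = 16.7000 / 12 = 1.3917
UCL = X̄ + 3·M̄R̄/d₂ = 11.4000 + 3 × 1.3917 / 1.128 = 15.1012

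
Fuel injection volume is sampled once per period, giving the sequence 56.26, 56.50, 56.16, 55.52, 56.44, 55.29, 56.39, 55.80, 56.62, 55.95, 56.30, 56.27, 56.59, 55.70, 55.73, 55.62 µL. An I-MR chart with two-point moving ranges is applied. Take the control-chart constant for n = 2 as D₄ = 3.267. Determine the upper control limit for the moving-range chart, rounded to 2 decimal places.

1.79

Moving ranges: 0.24, 0.34, 0.64, 0.92, 1.15, 1.10, 0.59, 0.82, 0.67, 0.35, 0.03, 0.32, 0.89, 0.03, 0.11; M̄R̄ = 8.2000 / 15 = 0.5467
UCL_MR = D₄·M̄R̄ = 3.267 × 0.5467 = 1.7860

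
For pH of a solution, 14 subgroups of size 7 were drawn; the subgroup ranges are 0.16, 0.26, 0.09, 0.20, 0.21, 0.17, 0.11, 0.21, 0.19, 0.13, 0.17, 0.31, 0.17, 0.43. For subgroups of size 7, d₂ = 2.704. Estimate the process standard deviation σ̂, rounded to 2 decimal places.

0.07

R̄ = (0.16 + 0.26 + 0.09 + 0.20 + 0.21 + 0.17 + 0.11 + 0.21 + 0.19 + 0.13 + 0.17 + 0.31 + 0.17 + 0.43) / 14 = 0.2007
σ̂ = R̄ / d₂ = 0.2007 / 2.704 = 0.0742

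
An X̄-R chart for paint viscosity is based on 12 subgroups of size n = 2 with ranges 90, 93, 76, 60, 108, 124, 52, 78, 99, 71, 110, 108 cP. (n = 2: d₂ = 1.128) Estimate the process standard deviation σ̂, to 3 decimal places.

R̄ = (90 + 93 + 76 + 60 + 108 + 124 + 52 + 78 + 99 + 71 + 110 + 108) / 12 = 89.0833
σ̂ = R̄ / d₂ = 89.0833 / 1.128 = 78.9746

78.975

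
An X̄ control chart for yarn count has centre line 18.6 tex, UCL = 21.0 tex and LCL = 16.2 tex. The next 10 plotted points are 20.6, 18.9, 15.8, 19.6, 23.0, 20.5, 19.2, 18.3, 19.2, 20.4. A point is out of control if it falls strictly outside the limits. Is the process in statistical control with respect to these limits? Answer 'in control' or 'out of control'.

Compare each point to [16.2, 21.0]: sample 3 = 15.8 < LCL; sample 5 = 23.0 > UCL.

out of control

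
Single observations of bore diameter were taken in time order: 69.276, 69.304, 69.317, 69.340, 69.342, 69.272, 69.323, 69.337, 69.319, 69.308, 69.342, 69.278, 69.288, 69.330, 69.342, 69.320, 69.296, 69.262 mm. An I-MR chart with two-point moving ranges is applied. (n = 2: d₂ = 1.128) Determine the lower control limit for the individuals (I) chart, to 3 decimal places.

X̄ = (69.276 + 69.304 + 69.317 + 69.340 + 69.342 + 69.272 + 69.323 + 69.337 + 69.319 + 69.308 + 69.342 + 69.278 + 69.288 + 69.330 + 69.342 + 69.320 + 69.296 + 69.262) / 18 = 69.3109
Moving ranges: 0.028, 0.013, 0.023, 0.002, 0.070, 0.051, 0.014, 0.018, 0.011, 0.034, 0.064, 0.010, 0.042, 0.012, 0.022, 0.024, 0.034; M̄R̄ = 0.4720 / 17 = 0.0278
LCL = X̄ − 3·M̄R̄/d₂ = 69.3109 − 3 × 0.0278 / 1.128 = 69.2370

69.237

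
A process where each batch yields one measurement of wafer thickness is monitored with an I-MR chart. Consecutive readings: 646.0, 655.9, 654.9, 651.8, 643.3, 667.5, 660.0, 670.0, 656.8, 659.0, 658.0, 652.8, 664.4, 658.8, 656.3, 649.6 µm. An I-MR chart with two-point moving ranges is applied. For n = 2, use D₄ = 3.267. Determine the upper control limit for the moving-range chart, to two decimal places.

24.44

Moving ranges: 9.9, 1.0, 3.1, 8.5, 24.2, 7.5, 10.0, 13.2, 2.2, 1.0, 5.2, 11.6, 5.6, 2.5, 6.7; M̄R̄ = 112.2000 / 15 = 7.4800
UCL_MR = D₄·M̄R̄ = 3.267 × 7.4800 = 24.4372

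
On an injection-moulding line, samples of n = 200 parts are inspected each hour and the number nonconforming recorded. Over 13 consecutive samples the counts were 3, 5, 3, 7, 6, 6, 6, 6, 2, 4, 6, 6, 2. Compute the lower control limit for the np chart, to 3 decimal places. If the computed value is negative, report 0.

0.000

p̄ = Σdᵢ / (k·n) = 62 / (13 × 200) = 0.02385
LCL = np̄ − 3·√(np̄(1−p̄)) = 4.7692 − 3 × 2.1577 = -1.7038 → 0 (negative, so LCL = 0)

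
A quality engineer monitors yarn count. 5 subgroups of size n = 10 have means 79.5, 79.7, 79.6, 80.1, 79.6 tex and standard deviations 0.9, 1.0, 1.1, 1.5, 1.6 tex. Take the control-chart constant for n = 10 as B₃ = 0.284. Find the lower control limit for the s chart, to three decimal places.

s̄ = (0.9 + 1.0 + 1.1 + 1.5 + 1.6) / 5 = 1.2200
LCL_s = B₃·s̄ = 0.284 × 1.2200 = 0.3465

0.346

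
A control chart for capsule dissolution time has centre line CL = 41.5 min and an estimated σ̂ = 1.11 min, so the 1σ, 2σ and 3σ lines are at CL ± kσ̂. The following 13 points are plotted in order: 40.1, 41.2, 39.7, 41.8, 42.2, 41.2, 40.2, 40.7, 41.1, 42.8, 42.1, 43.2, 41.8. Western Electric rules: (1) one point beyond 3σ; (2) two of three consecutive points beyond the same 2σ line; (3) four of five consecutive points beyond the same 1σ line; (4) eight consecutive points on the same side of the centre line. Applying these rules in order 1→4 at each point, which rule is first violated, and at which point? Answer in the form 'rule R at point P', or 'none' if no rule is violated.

Zone of each point (C = within 1σ̂, B = 1σ̂–2σ̂, A = 2σ̂–3σ̂, * = beyond 3σ̂; sign = side of CL): 1:-B, 2:-C, 3:-B, 4:+C, 5:+C, 6:-C, 7:-B, 8:-C, 9:-C, 10:+B, 11:+C, 12:+B, 13:+C
No rule fires across all 13 points.

none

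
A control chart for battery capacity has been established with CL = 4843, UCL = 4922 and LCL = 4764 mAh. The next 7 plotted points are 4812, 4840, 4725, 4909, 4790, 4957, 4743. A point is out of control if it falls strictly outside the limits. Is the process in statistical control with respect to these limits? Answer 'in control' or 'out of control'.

out of control

Compare each point to [4764, 4922]: sample 3 = 4725 < LCL; sample 6 = 4957 > UCL; sample 7 = 4743 < LCL.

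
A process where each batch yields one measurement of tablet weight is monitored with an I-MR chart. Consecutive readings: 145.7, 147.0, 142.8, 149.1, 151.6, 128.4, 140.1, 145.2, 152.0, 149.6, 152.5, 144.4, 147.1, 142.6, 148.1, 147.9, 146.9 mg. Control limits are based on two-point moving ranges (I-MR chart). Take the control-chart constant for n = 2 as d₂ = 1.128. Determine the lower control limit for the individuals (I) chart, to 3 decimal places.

131.247

X̄ = (145.7 + 147.0 + 142.8 + 149.1 + 151.6 + 128.4 + 140.1 + 145.2 + 152.0 + 149.6 + 152.5 + 144.4 + 147.1 + 142.6 + 148.1 + 147.9 + 146.9) / 17 = 145.9412
Moving ranges: 1.3, 4.2, 6.3, 2.5, 23.2, 11.7, 5.1, 6.8, 2.4, 2.9, 8.1, 2.7, 4.5, 5.5, 0.2, 1.0; M̄R̄ = 88.4000 / 16 = 5.5250
LCL = X̄ − 3·M̄R̄/d₂ = 145.9412 − 3 × 5.5250 / 1.128 = 131.2470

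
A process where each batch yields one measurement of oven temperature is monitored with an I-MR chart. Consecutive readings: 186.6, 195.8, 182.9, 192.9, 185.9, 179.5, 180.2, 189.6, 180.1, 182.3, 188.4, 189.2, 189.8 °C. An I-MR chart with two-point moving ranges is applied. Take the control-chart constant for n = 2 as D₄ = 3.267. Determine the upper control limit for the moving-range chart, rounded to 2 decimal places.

20.36

Moving ranges: 9.2, 12.9, 10.0, 7.0, 6.4, 0.7, 9.4, 9.5, 2.2, 6.1, 0.8, 0.6; M̄R̄ = 74.8000 / 12 = 6.2333
UCL_MR = D₄·M̄R̄ = 3.267 × 6.2333 = 20.3643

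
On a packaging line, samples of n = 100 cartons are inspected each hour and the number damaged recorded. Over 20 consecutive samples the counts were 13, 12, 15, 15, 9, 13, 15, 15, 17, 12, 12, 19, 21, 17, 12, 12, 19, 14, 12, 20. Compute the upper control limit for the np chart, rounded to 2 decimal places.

25.32

p̄ = Σdᵢ / (k·n) = 294 / (20 × 100) = 0.14700
UCL = np̄ + 3·√(np̄(1−p̄)) = 14.7000 + 3 × √(14.7000×0.85300) = 14.7000 + 3 × 3.5411 = 25.3232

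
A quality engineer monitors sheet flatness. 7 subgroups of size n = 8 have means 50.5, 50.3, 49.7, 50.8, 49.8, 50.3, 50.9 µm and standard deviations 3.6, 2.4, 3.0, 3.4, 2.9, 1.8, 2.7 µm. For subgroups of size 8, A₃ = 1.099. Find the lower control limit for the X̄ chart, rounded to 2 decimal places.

47.22

X̄̄ = (50.5 + 50.3 + 49.7 + 50.8 + 49.8 + 50.3 + 50.9) / 7 = 50.3286
s̄ = (3.6 + 2.4 + 3.0 + 3.4 + 2.9 + 1.8 + 2.7) / 7 = 2.8286
LCL = X̄̄ − A₃·s̄ = 50.3286 − 1.099 × 2.8286 = 47.2200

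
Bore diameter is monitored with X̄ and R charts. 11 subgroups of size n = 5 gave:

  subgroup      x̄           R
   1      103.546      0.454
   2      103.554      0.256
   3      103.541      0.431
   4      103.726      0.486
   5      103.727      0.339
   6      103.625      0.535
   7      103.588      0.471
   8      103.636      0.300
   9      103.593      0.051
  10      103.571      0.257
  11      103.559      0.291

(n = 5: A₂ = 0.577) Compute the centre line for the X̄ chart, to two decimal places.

103.61

X̄̄ = (103.546 + 103.554 + 103.541 + 103.726 + 103.727 + 103.625 + 103.588 + 103.636 + 103.593 + 103.571 + 103.559) / 11 = 1139.6660 / 11 = 103.6060
CL = X̄̄ = 103.6060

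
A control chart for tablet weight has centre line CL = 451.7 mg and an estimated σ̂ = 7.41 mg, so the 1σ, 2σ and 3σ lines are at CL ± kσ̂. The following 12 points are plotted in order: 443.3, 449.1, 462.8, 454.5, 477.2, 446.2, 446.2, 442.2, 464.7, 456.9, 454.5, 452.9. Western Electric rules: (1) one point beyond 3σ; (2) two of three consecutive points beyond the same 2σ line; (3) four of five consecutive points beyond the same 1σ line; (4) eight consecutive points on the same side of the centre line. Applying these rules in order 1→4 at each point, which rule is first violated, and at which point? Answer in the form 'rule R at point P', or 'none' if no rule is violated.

rule 1 at point 5

Zone of each point (C = within 1σ̂, B = 1σ̂–2σ̂, A = 2σ̂–3σ̂, * = beyond 3σ̂; sign = side of CL): 1:-B, 2:-C, 3:+B, 4:+C, 5:+*, 6:-C, 7:-C, 8:-B, 9:+B, 10:+C, 11:+C, 12:+C
Rule 1 (one point beyond the 3σ limits) is satisfied at point 5.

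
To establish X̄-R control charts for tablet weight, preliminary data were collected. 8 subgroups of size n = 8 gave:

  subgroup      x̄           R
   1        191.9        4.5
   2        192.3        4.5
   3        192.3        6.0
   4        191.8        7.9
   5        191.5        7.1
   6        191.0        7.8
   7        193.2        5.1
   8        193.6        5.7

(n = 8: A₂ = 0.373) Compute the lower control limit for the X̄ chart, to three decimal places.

X̄̄ = (191.9 + 192.3 + 192.3 + 191.8 + 191.5 + 191.0 + 193.2 + 193.6) / 8 = 1537.6000 / 8 = 192.2000
R̄ = (4.5 + 4.5 + 6.0 + 7.9 + 7.1 + 7.8 + 5.1 + 5.7) / 8 = 48.6000 / 8 = 6.0750
LCL = X̄̄ − A₂·R̄ = 192.2000 − 0.373 × 6.0750 = 189.9340

189.934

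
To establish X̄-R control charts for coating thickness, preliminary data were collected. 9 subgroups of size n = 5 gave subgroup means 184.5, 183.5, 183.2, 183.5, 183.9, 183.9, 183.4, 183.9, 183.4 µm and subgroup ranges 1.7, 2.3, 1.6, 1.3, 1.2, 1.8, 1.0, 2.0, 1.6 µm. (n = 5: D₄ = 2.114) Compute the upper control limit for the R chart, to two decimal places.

R̄ = (1.7 + 2.3 + 1.6 + 1.3 + 1.2 + 1.8 + 1.0 + 2.0 + 1.6) / 9 = 14.5000 / 9 = 1.6111
UCL_R = D₄·R̄ = 2.114 × 1.6111 = 3.4059

3.41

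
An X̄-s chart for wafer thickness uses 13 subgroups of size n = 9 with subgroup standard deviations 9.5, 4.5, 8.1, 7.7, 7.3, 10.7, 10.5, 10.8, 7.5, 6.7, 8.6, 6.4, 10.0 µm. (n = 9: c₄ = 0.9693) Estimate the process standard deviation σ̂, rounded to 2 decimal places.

s̄ = (9.5 + 4.5 + 8.1 + 7.7 + 7.3 + 10.7 + 10.5 + 10.8 + 7.5 + 6.7 + 8.6 + 6.4 + 10.0) / 13 = 8.3308
σ̂ = s̄ / c₄ = 8.3308 / 0.9693 = 8.5946

8.59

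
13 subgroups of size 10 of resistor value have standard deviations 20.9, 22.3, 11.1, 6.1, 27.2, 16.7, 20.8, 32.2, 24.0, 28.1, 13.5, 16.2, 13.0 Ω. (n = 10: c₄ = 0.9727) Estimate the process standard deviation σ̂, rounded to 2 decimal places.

19.94

s̄ = (20.9 + 22.3 + 11.1 + 6.1 + 27.2 + 16.7 + 20.8 + 32.2 + 24.0 + 28.1 + 13.5 + 16.2 + 13.0) / 13 = 19.3923
σ̂ = s̄ / c₄ = 19.3923 / 0.9727 = 19.9366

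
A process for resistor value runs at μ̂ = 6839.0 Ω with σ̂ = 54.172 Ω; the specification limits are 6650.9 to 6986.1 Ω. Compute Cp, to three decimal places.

Cp = (USL − LSL) / (6σ̂) = (6986.1 − 6650.9) / (6 × 54.172) = 335.2000 / 325.0320 = 1.0313

1.031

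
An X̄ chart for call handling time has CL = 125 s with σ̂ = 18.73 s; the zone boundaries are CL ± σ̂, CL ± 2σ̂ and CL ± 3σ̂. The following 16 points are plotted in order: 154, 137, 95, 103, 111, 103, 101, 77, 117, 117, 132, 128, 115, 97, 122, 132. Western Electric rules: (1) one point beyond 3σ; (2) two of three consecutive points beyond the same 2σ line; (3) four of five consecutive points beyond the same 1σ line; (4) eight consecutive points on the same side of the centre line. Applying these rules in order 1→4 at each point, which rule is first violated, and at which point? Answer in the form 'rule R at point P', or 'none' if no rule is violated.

Zone of each point (C = within 1σ̂, B = 1σ̂–2σ̂, A = 2σ̂–3σ̂, * = beyond 3σ̂; sign = side of CL): 1:+B, 2:+C, 3:-B, 4:-B, 5:-C, 6:-B, 7:-B, 8:-A, 9:-C, 10:-C, 11:+C, 12:+C, 13:-C, 14:-B, 15:-C, 16:+C
Rule 3 (four of five consecutive points beyond the same 1σ limit) is satisfied at point 7.

rule 3 at point 7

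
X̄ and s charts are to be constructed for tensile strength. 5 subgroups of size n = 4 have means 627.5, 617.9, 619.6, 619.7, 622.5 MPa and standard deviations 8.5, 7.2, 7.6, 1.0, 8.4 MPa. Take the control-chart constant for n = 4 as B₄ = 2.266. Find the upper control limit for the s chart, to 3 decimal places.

s̄ = (8.5 + 7.2 + 7.6 + 1.0 + 8.4) / 5 = 6.5400
UCL_s = B₄·s̄ = 2.266 × 6.5400 = 14.8196

14.820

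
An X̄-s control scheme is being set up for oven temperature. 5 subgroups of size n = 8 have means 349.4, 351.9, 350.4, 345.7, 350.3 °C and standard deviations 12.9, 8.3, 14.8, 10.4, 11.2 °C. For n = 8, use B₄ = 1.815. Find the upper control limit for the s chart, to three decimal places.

s̄ = (12.9 + 8.3 + 14.8 + 10.4 + 11.2) / 5 = 11.5200
UCL_s = B₄·s̄ = 1.815 × 11.5200 = 20.9088

20.909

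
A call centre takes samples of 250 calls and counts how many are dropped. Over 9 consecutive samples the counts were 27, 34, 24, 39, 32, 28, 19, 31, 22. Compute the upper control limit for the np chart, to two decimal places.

43.51

p̄ = Σdᵢ / (k·n) = 256 / (9 × 250) = 0.11378
UCL = np̄ + 3·√(np̄(1−p̄)) = 28.4444 + 3 × √(28.4444×0.88622) = 28.4444 + 3 × 5.0208 = 43.5067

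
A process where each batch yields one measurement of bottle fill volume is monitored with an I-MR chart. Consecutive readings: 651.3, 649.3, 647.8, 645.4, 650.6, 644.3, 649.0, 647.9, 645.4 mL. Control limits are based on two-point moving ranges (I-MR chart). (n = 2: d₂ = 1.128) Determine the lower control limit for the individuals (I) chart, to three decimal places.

X̄ = (651.3 + 649.3 + 647.8 + 645.4 + 650.6 + 644.3 + 649.0 + 647.9 + 645.4) / 9 = 647.8889
Moving ranges: 2.0, 1.5, 2.4, 5.2, 6.3, 4.7, 1.1, 2.5; M̄R̄ = 25.7000 / 8 = 3.2125
LCL = X̄ − 3·M̄R̄/d₂ = 647.8889 − 3 × 3.2125 / 1.128 = 639.3450

639.345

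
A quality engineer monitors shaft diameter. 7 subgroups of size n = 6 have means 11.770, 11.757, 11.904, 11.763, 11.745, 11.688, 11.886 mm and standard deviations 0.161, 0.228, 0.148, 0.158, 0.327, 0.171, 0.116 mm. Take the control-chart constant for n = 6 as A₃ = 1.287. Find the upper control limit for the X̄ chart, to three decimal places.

12.028

X̄̄ = (11.770 + 11.757 + 11.904 + 11.763 + 11.745 + 11.688 + 11.886) / 7 = 11.7876
s̄ = (0.161 + 0.228 + 0.148 + 0.158 + 0.327 + 0.171 + 0.116) / 7 = 0.1870
UCL = X̄̄ + A₃·s̄ = 11.7876 + 1.287 × 0.1870 = 12.0282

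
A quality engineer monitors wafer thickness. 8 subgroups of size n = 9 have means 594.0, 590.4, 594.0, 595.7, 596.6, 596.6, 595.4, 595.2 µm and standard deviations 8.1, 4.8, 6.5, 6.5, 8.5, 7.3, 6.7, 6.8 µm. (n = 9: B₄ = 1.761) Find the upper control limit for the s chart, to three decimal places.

s̄ = (8.1 + 4.8 + 6.5 + 6.5 + 8.5 + 7.3 + 6.7 + 6.8) / 8 = 6.9000
UCL_s = B₄·s̄ = 1.761 × 6.9000 = 12.1509

12.151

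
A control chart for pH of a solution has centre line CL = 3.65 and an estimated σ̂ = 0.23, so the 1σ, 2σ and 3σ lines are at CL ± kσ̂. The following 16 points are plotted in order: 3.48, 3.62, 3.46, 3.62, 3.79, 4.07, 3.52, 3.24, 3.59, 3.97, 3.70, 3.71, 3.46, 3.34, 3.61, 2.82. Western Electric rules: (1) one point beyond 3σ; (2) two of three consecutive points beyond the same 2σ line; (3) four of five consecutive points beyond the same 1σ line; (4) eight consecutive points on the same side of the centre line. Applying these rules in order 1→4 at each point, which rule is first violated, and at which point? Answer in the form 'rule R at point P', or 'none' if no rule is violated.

Zone of each point (C = within 1σ̂, B = 1σ̂–2σ̂, A = 2σ̂–3σ̂, * = beyond 3σ̂; sign = side of CL): 1:-C, 2:-C, 3:-C, 4:-C, 5:+C, 6:+B, 7:-C, 8:-B, 9:-C, 10:+B, 11:+C, 12:+C, 13:-C, 14:-B, 15:-C, 16:-*
Rule 1 (one point beyond the 3σ limits) is satisfied at point 16.

rule 1 at point 16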